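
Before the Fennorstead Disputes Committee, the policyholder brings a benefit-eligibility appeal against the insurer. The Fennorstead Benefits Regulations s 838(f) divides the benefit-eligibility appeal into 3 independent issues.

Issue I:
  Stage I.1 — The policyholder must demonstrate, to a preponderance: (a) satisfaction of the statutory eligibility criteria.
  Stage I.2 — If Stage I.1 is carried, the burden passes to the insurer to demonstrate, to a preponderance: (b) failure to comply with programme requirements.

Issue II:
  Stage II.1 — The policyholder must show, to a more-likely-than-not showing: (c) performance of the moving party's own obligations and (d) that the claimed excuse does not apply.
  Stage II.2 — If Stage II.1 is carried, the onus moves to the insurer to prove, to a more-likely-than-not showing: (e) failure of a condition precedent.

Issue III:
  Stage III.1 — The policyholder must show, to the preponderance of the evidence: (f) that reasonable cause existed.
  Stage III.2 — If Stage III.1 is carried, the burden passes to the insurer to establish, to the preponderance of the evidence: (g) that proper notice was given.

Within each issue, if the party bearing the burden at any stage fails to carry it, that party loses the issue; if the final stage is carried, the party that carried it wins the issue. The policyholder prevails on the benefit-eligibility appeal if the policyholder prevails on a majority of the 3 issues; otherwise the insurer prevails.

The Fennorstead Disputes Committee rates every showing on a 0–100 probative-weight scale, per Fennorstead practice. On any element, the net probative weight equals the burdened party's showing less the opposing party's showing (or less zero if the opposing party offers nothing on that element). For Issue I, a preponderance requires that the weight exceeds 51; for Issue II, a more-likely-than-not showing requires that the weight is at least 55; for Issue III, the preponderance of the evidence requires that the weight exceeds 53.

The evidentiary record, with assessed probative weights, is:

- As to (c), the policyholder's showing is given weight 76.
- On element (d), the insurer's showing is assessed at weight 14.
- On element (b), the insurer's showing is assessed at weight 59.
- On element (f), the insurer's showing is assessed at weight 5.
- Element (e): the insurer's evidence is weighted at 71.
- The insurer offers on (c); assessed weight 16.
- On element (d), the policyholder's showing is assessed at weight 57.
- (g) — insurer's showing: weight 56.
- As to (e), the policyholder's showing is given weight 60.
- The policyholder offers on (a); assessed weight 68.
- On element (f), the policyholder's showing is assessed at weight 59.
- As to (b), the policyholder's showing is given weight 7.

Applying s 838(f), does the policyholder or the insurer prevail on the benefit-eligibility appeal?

insurer

— Issue I —
Stage I.1 — burden on policyholder; standard: a preponderance (weight exceeds 51).
    (a): 68 > 51 [met]
  The policyholder carries Stage I.1; the insurer now bears the burden.
Stage I.2 — burden on insurer; standard: a preponderance (weight exceeds 51).
    (b): 59 − 7 = 52 > 51 [met]
  Stage I.2 carried; the final stage is satisfied.
All stages carried — the insurer prevails on this issue.
— Issue II —
Stage II.1 — burden on policyholder; standard: a more-likely-than-not showing (weight is at least 55).
    (c): 76 − 16 = 60 ≥ 55 [met]
    (d): 57 − 14 = 43 < 55 [not met]
  The policyholder does not carry Stage II.1.
The analysis ends at Stage II.1; the insurer prevails on this issue.
— Issue III —
Stage III.1 (policyholder, the preponderance of the evidence, weight exceeds 53): (f) net 59−5=54 > 53 — meets.
  The policyholder carries Stage III.1; the insurer now bears the burden.
Stage III.2 (insurer, the preponderance of the evidence, weight exceeds 53): (g) 56 > 53 — meets.
  Stage III.2 carried; the final stage is satisfied.
All stages carried — the insurer prevails on this issue.
Per-issue: Issue I → insurer; Issue II → insurer; Issue III → insurer. The policyholder must prevail on a majority of issues; overall, the insurer prevails.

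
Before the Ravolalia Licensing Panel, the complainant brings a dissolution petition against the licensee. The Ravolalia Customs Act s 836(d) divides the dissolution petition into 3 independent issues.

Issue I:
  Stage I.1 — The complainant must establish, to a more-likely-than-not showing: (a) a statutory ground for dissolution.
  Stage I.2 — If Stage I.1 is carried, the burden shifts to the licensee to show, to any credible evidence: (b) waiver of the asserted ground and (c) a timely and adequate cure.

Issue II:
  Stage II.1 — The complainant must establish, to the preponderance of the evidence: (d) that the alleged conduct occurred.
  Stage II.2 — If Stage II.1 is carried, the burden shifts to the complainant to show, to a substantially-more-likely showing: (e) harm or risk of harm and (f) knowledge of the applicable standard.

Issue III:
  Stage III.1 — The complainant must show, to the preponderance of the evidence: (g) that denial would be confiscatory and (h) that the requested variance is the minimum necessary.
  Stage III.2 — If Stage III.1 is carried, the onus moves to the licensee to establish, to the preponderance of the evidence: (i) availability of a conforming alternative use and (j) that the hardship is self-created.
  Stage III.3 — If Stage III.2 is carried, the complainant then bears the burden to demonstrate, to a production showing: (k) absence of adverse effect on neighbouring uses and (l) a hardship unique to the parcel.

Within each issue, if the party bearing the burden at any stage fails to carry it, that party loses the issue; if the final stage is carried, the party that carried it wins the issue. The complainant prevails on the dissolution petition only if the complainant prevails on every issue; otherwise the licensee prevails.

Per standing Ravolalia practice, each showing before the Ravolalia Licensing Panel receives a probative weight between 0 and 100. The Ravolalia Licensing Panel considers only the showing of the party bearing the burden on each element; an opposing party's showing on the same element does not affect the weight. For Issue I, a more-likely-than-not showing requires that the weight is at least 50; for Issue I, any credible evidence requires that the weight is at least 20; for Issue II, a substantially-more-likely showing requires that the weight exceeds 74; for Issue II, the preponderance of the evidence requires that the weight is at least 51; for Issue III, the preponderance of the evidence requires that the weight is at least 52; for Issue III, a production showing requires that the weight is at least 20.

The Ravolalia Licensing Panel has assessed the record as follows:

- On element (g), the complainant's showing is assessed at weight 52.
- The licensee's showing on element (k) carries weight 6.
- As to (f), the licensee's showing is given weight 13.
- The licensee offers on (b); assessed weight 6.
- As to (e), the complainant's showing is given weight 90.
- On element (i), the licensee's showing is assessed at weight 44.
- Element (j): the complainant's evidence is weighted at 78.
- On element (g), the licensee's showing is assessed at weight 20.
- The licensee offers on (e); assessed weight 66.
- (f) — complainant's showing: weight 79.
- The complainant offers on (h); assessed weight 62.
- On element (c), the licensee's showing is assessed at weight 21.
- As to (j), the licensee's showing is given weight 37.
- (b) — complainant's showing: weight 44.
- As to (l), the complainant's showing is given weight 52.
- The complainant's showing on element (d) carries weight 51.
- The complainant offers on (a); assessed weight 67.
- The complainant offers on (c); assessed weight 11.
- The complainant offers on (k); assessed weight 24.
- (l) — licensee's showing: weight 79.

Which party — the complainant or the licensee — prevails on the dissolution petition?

complainant

— Issue I —
At Stage I.1 the complainant must meet a more-likely-than-not showing (weight is at least 50): on (a) the weight is 67, which does reach 50, so (a) meets the standard.
  Stage I.1 is satisfied; the onus moves to the licensee.
At Stage I.2 the licensee must meet any credible evidence (weight is at least 20): on (b) the weight is 6 (the complainant's 44 is given no effect), which does not reach 20, so (b) does not meet the standard; on (c) the weight is 21 (the complainant's 11 is given no effect), which does reach 20, so (c) meets the standard.
  Not every element is met, so the licensee fails to carry Stage I.2.
The analysis ends at Stage I.2; the complainant prevails on this issue.
— Issue II —
Stage II.1 (complainant, the preponderance of the evidence, weight is at least 51): (d) 51 ≥ 51 — meets.
  Stage II.1 carried; the burden remains with the complainant.
Stage II.2 (complainant, a substantially-more-likely showing, weight exceeds 74): (e) 90 (licensee's 66 disregarded) > 74 — meets; (f) 79 (licensee's 13 disregarded) > 74 — meets.
  Stage II.2 carried; the final stage is satisfied.
With every stage satisfied, the complainant prevails on this issue.
— Issue III —
At Stage III.1 the complainant must meet the preponderance of the evidence (weight is at least 52): on (g) the weight is 52 (the licensee's 20 is given no effect), ≥ 52, so (g) meets the standard; on (h) the weight is 62, which does reach 52, so (h) meets the standard.
  The complainant carries Stage III.1; the licensee now bears the burden.
At Stage III.2 the licensee must meet the preponderance of the evidence (weight is at least 52): on (i) the weight is 44, < 52, so (i) does not meet the standard; on (j) the weight is 37 (the complainant's 78 is given no effect), < 52, so (j) does not meet the standard.
  The licensee does not carry Stage III.2.
The complainant prevails on this issue.
Per-issue: Issue I → complainant; Issue II → complainant; Issue III → complainant. The complainant must prevail on every issue; overall, the complainant prevails.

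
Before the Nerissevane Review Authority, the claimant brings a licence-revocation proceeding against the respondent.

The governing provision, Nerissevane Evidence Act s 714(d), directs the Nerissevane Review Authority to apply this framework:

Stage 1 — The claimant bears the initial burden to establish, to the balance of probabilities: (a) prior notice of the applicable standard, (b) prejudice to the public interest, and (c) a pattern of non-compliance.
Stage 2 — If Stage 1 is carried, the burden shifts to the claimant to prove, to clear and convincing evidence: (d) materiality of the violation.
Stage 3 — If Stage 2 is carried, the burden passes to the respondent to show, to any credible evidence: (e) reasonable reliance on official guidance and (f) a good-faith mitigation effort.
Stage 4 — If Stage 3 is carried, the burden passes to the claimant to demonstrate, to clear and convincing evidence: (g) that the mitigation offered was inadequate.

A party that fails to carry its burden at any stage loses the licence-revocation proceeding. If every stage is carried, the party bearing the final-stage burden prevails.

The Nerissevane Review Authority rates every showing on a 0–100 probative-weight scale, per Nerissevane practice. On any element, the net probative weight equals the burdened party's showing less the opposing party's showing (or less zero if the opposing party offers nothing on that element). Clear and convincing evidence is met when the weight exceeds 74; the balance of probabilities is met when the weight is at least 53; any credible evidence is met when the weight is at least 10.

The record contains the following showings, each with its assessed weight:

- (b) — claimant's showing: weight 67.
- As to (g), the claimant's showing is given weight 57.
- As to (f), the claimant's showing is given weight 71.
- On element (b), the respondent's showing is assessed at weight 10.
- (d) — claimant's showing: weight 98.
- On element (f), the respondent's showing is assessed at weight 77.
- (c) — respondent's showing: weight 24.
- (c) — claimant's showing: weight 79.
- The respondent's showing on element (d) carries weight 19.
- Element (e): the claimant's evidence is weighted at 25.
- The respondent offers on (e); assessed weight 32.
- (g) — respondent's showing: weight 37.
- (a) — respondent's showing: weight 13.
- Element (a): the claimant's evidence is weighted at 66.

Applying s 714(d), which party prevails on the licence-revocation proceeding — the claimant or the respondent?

At Stage 1 the claimant must meet the balance of probabilities (weight is at least 53): on (a) the weight is 66 less the opposing 13 gives net 53, which does reach 53, so (a) meets the standard; on (b) the weight is 67 less the opposing 10 gives net 57, which does reach 53, so (b) meets the standard; on (c) the weight is 79 less the opposing 24 gives net 55, ≥ 53, so (c) meets the standard.
  All elements met. The claimant retains the burden for Stage 2.
At Stage 2 the claimant must meet clear and convincing evidence (weight exceeds 74): on (d) the weight is 98 less the opposing 19 gives net 79, which does exceed 74, so (d) meets the standard.
  All elements met. The burden passes to the respondent.
At Stage 3 the respondent must meet any credible evidence (weight is at least 10): on (e) the weight is 32 less the opposing 25 gives net 7, which does not reach 10, so (e) does not meet the standard; on (f) the weight is 77 less the opposing 71 gives net 6, < 10, so (f) does not meet the standard.
  Stage 3 not carried; the respondent fails its burden.
The analysis ends at Stage 3; the claimant prevails.

claimant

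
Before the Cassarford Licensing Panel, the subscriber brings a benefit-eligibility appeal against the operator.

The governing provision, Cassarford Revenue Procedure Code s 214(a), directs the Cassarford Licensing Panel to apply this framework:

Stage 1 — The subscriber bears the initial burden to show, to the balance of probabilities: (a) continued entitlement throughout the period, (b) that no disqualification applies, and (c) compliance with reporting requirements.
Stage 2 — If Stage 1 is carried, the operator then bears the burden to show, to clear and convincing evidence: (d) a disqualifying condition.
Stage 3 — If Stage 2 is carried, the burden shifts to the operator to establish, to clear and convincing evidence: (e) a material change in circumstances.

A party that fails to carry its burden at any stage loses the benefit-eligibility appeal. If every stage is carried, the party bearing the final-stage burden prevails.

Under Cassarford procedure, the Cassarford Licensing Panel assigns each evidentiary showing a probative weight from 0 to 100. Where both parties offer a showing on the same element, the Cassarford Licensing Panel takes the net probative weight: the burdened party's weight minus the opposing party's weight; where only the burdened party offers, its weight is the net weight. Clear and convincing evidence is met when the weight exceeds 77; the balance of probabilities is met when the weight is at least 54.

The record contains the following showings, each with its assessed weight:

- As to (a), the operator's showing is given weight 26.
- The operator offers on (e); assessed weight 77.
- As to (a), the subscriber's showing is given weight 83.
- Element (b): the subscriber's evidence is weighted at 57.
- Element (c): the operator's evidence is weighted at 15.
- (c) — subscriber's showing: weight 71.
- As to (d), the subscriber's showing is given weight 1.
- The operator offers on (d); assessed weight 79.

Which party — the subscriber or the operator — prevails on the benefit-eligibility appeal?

subscriber

At Stage 1 the subscriber must meet the balance of probabilities (weight is at least 54): on (a) the weight is 83 less the opposing 26 gives net 57, which does reach 54, so (a) meets the standard; on (b) the weight is 57, ≥ 54, so (b) meets the standard; on (c) the weight is 71 less the opposing 15 gives net 56, ≥ 54, so (c) meets the standard.
  Stage 1 is satisfied; the onus moves to the operator.
At Stage 2 the operator must meet clear and convincing evidence (weight exceeds 77): on (d) the weight is 79 less the opposing 1 gives net 78, which does exceed 77, so (d) meets the standard.
  All elements met. The operator retains the burden for Stage 3.
At Stage 3 the operator must meet clear and convincing evidence (weight exceeds 77): on (e) the weight is 77, ≤ 77, so (e) does not meet the standard.
  The operator does not carry Stage 3.
The subscriber prevails.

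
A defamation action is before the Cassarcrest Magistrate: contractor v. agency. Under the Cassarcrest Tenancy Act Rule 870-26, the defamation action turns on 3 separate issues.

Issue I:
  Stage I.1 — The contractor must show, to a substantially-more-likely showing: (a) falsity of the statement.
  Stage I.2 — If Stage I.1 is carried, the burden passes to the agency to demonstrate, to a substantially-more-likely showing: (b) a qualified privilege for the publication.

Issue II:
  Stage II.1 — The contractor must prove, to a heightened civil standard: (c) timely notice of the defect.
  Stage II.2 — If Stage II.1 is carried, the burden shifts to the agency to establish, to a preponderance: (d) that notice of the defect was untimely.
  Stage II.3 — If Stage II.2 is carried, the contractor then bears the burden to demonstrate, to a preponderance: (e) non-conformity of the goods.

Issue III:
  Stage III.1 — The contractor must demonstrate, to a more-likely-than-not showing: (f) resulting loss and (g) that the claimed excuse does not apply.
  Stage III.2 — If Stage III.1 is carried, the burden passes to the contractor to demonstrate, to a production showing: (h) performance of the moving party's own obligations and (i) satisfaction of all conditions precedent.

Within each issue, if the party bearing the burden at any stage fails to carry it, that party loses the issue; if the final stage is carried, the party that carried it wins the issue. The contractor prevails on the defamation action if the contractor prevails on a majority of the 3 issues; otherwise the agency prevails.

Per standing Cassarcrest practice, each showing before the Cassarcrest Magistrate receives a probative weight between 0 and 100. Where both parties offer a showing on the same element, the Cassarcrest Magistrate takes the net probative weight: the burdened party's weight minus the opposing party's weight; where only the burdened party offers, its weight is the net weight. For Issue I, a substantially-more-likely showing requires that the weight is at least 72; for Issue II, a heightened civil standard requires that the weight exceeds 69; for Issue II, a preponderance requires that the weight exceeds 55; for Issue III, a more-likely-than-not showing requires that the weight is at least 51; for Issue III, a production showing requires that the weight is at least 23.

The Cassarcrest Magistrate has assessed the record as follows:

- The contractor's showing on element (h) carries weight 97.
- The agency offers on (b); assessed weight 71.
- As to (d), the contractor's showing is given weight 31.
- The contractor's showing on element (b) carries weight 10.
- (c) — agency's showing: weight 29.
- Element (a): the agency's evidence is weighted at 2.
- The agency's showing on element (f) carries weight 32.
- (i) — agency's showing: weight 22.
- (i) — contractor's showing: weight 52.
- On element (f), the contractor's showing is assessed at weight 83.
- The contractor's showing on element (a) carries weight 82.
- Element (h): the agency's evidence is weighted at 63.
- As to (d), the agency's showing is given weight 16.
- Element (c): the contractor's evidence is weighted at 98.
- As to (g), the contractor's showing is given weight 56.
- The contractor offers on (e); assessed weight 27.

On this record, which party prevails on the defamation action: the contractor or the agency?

contractor

— Issue I —
At Stage I.1 the contractor must meet a substantially-more-likely showing (weight is at least 72): on (a) the weight is 82 less the opposing 2 gives net 80, ≥ 72, so (a) meets the standard.
  The contractor carries Stage I.1; the agency now bears the burden.
At Stage I.2 the agency must meet a substantially-more-likely showing (weight is at least 72): on (b) the weight is 71 less the opposing 10 gives net 61, < 72, so (b) does not meet the standard.
  The agency does not carry Stage I.2.
So the contractor prevails on this issue.
— Issue II —
Stage II.1 — burden on contractor; standard: a heightened civil standard (weight exceeds 69).
    (c): 98 − 29 = 69 ≤ 69 [not met]
  The contractor does not carry Stage II.1.
The analysis ends at Stage II.1; the agency prevails on this issue.
— Issue III —
Stage III.1 — burden on contractor; standard: a more-likely-than-not showing (weight is at least 51).
    (f): 83 − 32 = 51 ≥ 51 [met]
    (g): 56 ≥ 51 [met]
  All elements met. The contractor retains the burden for Stage III.2.
Stage III.2 — burden on contractor; standard: a production showing (weight is at least 23).
    (h): 97 − 63 = 34 ≥ 23 [met]
    (i): 52 − 22 = 30 ≥ 23 [met]
  The contractor carries the last stage.
All stages carried — the contractor prevails on this issue.
Per-issue: Issue I → contractor; Issue II → agency; Issue III → contractor. The contractor must prevail on a majority of issues; overall, the contractor prevails.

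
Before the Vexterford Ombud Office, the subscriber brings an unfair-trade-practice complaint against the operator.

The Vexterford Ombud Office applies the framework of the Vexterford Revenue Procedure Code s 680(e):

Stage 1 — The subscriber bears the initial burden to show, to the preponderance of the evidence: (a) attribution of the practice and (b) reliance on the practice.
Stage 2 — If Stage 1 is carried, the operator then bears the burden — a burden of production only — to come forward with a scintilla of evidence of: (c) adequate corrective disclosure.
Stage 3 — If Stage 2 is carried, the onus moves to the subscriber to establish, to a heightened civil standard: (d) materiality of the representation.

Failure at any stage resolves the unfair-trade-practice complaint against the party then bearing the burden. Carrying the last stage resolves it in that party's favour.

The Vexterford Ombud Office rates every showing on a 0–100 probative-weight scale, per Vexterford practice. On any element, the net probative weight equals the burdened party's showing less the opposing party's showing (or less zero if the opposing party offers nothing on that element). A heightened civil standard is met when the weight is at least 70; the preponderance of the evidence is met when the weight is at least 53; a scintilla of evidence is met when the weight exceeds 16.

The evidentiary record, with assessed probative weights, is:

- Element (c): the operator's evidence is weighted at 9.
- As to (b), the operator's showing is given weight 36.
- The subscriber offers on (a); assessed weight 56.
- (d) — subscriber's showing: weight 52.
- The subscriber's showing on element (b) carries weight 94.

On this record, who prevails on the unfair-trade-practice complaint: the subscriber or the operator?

Stage 1 (subscriber, the preponderance of the evidence, weight is at least 53): (a) 56 ≥ 53 — meets; (b) net 94−36=58 ≥ 53 — meets.
  All elements met. The burden passes to the operator.
Stage 2 (operator, a scintilla of evidence, weight exceeds 16): (c) 9 ≤ 16 — fails.
  Stage 2 not carried; the operator fails its burden.
The analysis ends at Stage 2; the subscriber prevails.

subscriber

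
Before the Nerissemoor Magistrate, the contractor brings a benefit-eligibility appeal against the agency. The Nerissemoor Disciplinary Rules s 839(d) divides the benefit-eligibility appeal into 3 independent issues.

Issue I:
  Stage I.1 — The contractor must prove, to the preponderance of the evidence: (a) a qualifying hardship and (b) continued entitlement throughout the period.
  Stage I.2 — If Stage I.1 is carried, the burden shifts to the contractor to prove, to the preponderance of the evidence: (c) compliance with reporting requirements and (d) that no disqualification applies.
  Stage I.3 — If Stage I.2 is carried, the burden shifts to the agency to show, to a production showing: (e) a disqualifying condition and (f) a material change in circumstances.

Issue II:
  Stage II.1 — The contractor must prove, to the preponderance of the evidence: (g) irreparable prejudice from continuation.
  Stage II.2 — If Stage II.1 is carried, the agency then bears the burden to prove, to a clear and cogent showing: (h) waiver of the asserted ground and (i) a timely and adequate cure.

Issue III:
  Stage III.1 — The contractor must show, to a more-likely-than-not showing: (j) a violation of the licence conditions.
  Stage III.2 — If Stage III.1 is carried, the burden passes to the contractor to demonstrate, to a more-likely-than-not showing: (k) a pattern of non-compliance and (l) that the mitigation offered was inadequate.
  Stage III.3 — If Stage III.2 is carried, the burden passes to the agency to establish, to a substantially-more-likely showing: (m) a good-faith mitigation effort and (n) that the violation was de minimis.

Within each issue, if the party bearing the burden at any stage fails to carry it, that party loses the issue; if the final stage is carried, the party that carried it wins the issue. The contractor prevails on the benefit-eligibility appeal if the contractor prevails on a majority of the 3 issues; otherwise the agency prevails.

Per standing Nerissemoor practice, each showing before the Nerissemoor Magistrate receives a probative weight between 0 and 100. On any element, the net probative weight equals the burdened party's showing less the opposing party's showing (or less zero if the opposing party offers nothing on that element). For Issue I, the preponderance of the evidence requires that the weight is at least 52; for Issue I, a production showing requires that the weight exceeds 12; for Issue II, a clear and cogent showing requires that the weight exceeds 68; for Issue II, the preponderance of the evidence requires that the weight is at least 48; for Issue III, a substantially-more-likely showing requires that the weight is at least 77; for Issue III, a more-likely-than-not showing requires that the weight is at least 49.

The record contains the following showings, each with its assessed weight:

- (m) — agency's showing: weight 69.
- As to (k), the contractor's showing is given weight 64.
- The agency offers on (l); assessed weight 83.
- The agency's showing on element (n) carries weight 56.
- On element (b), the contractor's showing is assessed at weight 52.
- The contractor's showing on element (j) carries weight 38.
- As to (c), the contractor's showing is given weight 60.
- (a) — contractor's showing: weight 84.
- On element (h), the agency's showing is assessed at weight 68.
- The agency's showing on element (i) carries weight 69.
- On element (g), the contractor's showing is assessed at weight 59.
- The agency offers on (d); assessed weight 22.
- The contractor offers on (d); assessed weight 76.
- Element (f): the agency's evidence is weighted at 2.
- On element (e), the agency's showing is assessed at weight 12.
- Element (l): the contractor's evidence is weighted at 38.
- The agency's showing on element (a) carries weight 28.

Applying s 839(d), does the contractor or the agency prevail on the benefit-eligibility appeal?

— Issue I —
Stage I.1 — burden on contractor; standard: the preponderance of the evidence (weight is at least 52).
    (a): 84 − 28 = 56 ≥ 52 [met]
    (b): 52 ≥ 52 [met]
  Stage I.1 is satisfied; the contractor continues to bear the burden.
Stage I.2 — burden on contractor; standard: the preponderance of the evidence (weight is at least 52).
    (c): 60 ≥ 52 [met]
    (d): 76 − 22 = 54 ≥ 52 [met]
  All elements met. The burden passes to the agency.
Stage I.3 — burden on agency; standard: a production showing (weight exceeds 12).
    (e): 12 ≤ 12 [not met]
    (f): 2 ≤ 12 [not met]
  Not every element is met, so the agency fails to carry Stage I.3.
The analysis ends at Stage I.3; the contractor prevails on this issue.
— Issue II —
At Stage II.1 the contractor must meet the preponderance of the evidence (weight is at least 48): on (g) the weight is 59, which does reach 48, so (g) meets the standard.
  Stage II.1 carried; the burden shifts to the agency.
At Stage II.2 the agency must meet a clear and cogent showing (weight exceeds 68): on (h) the weight is 68, ≤ 68, so (h) does not meet the standard; on (i) the weight is 69, which does exceed 68, so (i) meets the standard.
  Not every element is met, so the agency fails to carry Stage II.2.
So the contractor prevails on this issue.
— Issue III —
Stage III.1 (contractor, a more-likely-than-not showing, weight is at least 49): (j) 38 < 49 — fails.
  Stage III.1 not carried; the contractor fails its burden.
The agency prevails on this issue.
Per-issue: Issue I → contractor; Issue II → contractor; Issue III → agency. The contractor must prevail on a majority of issues; overall, the contractor prevails.

contractor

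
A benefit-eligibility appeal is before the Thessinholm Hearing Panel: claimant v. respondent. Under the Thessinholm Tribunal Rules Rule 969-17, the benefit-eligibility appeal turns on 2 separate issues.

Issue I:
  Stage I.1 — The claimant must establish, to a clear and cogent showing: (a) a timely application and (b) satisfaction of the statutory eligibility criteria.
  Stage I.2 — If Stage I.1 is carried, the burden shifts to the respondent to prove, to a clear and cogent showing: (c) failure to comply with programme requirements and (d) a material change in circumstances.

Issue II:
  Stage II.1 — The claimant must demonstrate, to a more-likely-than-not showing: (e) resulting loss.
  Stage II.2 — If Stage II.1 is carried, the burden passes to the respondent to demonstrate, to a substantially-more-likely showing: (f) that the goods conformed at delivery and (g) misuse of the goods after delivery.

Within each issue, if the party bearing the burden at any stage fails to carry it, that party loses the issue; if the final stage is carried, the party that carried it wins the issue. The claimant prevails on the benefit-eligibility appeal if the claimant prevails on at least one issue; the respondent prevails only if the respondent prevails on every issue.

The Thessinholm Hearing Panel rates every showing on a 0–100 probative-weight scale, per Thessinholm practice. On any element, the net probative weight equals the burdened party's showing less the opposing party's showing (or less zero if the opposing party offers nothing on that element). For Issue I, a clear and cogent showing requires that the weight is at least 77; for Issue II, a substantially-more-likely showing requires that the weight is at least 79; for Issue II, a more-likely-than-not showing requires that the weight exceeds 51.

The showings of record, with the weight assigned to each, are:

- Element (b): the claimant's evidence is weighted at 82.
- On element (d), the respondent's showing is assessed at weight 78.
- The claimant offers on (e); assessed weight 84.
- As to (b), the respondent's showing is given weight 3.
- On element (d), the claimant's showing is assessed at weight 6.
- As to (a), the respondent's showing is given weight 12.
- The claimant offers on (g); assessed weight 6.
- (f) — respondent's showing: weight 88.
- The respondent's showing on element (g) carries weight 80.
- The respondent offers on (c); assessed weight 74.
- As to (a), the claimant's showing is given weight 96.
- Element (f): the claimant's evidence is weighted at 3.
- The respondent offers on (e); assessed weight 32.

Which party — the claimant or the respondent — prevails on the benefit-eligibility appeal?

claimant

— Issue I —
Stage I.1 — burden on claimant; standard: a clear and cogent showing (weight is at least 77).
    (a): 96 − 12 = 84 ≥ 77 [met]
    (b): 82 − 3 = 79 ≥ 77 [met]
  Stage I.1 is satisfied; the onus moves to the respondent.
Stage I.2 — burden on respondent; standard: a clear and cogent showing (weight is at least 77).
    (c): 74 < 77 [not met]
    (d): 78 − 6 = 72 < 77 [not met]
  The respondent does not carry Stage I.2.
The claimant prevails on this issue.
— Issue II —
Stage II.1 (claimant, a more-likely-than-not showing, weight exceeds 51): (e) net 84−32=52 > 51 — meets.
  Stage II.1 carried; the burden shifts to the respondent.
Stage II.2 (respondent, a substantially-more-likely showing, weight is at least 79): (f) net 88−3=85 ≥ 79 — meets; (g) net 80−6=74 < 79 — fails.
  The respondent does not carry Stage II.2.
So the claimant prevails on this issue.
Per-issue: Issue I → claimant; Issue II → claimant. The claimant must prevail on at least one issue; overall, the claimant prevails.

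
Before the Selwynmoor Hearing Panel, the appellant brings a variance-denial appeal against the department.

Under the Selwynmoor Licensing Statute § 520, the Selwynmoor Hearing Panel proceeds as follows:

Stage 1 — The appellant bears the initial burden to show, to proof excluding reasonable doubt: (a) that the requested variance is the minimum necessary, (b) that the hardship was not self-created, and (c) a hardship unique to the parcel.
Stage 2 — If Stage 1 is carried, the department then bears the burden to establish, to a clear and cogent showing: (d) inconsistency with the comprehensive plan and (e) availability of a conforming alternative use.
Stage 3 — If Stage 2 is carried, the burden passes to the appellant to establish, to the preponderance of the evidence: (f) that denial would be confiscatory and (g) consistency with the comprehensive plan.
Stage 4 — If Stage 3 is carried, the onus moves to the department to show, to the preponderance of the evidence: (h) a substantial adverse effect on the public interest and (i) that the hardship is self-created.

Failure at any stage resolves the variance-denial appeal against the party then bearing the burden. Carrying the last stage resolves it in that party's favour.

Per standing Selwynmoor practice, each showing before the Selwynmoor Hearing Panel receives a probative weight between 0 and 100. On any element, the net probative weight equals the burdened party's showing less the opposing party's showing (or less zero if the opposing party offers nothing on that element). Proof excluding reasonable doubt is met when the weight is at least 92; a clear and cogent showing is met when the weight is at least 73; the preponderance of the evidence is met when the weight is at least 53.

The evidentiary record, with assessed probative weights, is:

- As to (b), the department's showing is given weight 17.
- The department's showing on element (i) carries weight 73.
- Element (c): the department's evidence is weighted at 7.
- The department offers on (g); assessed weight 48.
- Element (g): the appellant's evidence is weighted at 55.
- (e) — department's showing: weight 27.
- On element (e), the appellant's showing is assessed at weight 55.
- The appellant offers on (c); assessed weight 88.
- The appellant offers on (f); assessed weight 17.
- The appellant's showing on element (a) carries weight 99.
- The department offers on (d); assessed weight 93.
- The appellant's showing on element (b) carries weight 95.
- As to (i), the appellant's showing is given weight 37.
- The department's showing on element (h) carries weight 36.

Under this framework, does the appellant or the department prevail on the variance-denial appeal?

At Stage 1 the appellant must meet proof excluding reasonable doubt (weight is at least 92): on (a) the weight is 99, which does reach 92, so (a) meets the standard; on (b) the weight is 95 less the opposing 17 gives net 78, which does not reach 92, so (b) does not meet the standard; on (c) the weight is 88 less the opposing 7 gives net 81, < 92, so (c) does not meet the standard.
  Stage 1 not carried; the appellant fails its burden.
So the department prevails.

department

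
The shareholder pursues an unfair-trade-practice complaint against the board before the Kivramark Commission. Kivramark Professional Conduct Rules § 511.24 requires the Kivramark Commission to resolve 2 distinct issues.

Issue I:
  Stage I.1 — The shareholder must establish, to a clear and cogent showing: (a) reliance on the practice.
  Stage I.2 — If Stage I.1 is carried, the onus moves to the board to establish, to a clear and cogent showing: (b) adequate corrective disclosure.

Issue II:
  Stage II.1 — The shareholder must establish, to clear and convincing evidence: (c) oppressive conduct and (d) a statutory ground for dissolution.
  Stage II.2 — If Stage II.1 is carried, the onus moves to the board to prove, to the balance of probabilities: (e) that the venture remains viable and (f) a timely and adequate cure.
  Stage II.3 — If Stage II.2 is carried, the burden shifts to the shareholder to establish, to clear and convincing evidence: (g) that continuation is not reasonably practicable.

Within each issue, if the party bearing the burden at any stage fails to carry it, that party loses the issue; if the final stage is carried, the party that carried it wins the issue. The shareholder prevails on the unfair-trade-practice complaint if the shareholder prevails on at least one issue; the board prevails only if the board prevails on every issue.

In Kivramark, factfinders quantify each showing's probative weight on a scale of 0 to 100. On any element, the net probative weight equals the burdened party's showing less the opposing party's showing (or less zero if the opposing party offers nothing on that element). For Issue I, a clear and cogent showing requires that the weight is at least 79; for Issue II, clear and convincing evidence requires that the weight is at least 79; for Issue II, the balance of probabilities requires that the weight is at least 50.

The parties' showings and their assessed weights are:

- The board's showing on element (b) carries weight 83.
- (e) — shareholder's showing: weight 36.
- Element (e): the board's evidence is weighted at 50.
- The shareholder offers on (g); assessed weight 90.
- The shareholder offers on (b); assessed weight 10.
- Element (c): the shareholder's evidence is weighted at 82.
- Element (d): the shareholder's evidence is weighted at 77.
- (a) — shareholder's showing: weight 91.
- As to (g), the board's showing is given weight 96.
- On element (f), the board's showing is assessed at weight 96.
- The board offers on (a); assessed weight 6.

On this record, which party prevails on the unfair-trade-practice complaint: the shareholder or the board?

shareholder

— Issue I —
Stage I.1 (shareholder, a clear and cogent showing, weight is at least 79): (a) net 91−6=85 ≥ 79 — meets.
  All elements met. The burden passes to the board.
Stage I.2 (board, a clear and cogent showing, weight is at least 79): (b) net 83−10=73 < 79 — fails.
  Not every element is met, so the board fails to carry Stage I.2.
The analysis ends at Stage I.2; the shareholder prevails on this issue.
— Issue II —
Stage II.1 — burden on shareholder; standard: clear and convincing evidence (weight is at least 79).
    (c): 82 ≥ 79 [met]
    (d): 77 < 79 [not met]
  Stage II.1 not carried; the shareholder fails its burden.
So the board prevails on this issue.
Per-issue: Issue I → shareholder; Issue II → board. The shareholder must prevail on at least one issue; overall, the shareholder prevails.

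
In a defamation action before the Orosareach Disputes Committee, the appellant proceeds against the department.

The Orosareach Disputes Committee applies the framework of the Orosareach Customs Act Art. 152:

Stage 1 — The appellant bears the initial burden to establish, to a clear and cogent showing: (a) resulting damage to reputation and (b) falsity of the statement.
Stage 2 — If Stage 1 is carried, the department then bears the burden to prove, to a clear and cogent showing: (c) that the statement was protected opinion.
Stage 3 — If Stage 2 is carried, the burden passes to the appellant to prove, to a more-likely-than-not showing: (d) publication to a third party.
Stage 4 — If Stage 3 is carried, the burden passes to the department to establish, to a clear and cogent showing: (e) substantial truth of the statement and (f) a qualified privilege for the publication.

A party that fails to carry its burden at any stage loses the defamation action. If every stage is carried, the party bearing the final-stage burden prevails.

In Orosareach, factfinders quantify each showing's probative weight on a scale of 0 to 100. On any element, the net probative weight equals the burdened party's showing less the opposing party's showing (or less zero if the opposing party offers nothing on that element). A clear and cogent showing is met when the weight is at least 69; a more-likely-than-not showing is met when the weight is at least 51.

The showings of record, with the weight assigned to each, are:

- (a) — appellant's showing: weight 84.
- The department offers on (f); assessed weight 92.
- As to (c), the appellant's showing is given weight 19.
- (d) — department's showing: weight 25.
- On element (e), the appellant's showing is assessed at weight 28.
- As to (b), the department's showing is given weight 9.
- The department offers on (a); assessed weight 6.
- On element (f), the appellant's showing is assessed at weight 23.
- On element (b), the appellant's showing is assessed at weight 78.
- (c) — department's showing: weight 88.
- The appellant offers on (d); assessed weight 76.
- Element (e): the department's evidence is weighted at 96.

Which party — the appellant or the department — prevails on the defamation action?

At Stage 1 the appellant must meet a clear and cogent showing (weight is at least 69): on (a) the weight is 84 less the opposing 6 gives net 78, which does reach 69, so (a) meets the standard; on (b) the weight is 78 less the opposing 9 gives net 69, which does reach 69, so (b) meets the standard.
  The appellant carries Stage 1; the department now bears the burden.
At Stage 2 the department must meet a clear and cogent showing (weight is at least 69): on (c) the weight is 88 less the opposing 19 gives net 69, which does reach 69, so (c) meets the standard.
  Stage 2 is satisfied; the onus moves to the appellant.
At Stage 3 the appellant must meet a more-likely-than-not showing (weight is at least 51): on (d) the weight is 76 less the opposing 25 gives net 51, which does reach 51, so (d) meets the standard.
  The appellant carries Stage 3; the department now bears the burden.
At Stage 4 the department must meet a clear and cogent showing (weight is at least 69): on (e) the weight is 96 less the opposing 28 gives net 68, < 69, so (e) does not meet the standard; on (f) the weight is 92 less the opposing 23 gives net 69, ≥ 69, so (f) meets the standard.
  Not every element is met, so the department fails to carry Stage 4.
The analysis ends at Stage 4; the appellant prevails.

appellant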